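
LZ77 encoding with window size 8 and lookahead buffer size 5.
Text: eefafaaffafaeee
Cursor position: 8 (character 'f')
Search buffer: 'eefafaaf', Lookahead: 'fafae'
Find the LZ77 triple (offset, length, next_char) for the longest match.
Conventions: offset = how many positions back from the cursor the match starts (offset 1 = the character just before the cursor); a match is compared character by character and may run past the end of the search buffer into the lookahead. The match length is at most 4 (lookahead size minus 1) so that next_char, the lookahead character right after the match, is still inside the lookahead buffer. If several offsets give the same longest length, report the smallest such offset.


Try each offset into the search buffer:
  offset=1 (pos 7, char 'f'): match length 1
  offset=2 (pos 6, char 'a'): match length 0
  offset=3 (pos 5, char 'a'): match length 0
  offset=4 (pos 4, char 'f'): match length 2
  offset=5 (pos 3, char 'a'): match length 0
  offset=6 (pos 2, char 'f'): match length 4
  offset=7 (pos 1, char 'e'): match length 0
  offset=8 (pos 0, char 'e'): match length 0
Longest match has length 4 at offset 6.
next_char = character at position 8 + 4 = 12 -> 'e'

Best match: offset=6, length=4 (matching 'fafa' starting at position 2)
LZ77 triple: (6, 4, 'e')


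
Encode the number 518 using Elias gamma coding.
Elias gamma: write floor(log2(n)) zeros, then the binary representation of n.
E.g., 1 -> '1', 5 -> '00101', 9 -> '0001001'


num_bits = floor(log2(518)) + 1 = 10
leading_zeros = num_bits - 1 = 9
binary(518) = 1000000110

Elias gamma(518) = '000000000' + '1000000110' = 0000000001000000110 (19 bits)


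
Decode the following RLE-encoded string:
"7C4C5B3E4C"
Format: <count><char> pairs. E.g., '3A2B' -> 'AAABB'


Expanding each <count><char> pair:
  7C -> 'CCCCCCC'
  4C -> 'CCCC'
  5B -> 'BBBBB'
  3E -> 'EEE'
  4C -> 'CCCC'

Decoded = CCCCCCCCCCCBBBBBEEECCCC


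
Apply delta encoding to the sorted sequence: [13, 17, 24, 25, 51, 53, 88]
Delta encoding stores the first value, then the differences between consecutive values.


First value: 13
Deltas:
  17 - 13 = 4
  24 - 17 = 7
  25 - 24 = 1
  51 - 25 = 26
  53 - 51 = 2
  88 - 53 = 35


Delta encoded: [13, 4, 7, 1, 26, 2, 35]


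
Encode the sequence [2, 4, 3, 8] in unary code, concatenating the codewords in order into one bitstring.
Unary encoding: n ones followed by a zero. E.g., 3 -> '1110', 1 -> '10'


Encode each number as n ones followed by a terminating 0:
  2 -> 110 (3 bits)
  4 -> 11110 (5 bits)
  3 -> 1110 (4 bits)
  8 -> 111111110 (9 bits)
Total length = 3 + 5 + 4 + 9 = 21 bits.

Unary([2, 4, 3, 8]) = 110111101110111111110 (21 bits)


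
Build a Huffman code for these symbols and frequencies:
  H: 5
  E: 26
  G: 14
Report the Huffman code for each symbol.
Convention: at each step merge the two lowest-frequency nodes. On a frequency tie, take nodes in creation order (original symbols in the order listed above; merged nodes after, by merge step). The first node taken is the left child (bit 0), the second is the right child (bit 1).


Huffman tree construction:
Step 1: Merge H(5) + G(14) = 19
Step 2: Merge (H+G)(19) + E(26) = 45
Read each symbol's code off the tree from the root (left child = 0, right child = 1).

Codes:
  H: 00 (length 2)
  E: 1 (length 1)
  G: 01 (length 2)
Average code length: 64/45 = 1.4222 bits/symbol


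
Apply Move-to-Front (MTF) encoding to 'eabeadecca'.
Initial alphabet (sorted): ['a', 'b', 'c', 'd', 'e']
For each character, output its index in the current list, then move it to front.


MTF encoding:
'e': index 4 in ['a', 'b', 'c', 'd', 'e'] -> ['e', 'a', 'b', 'c', 'd']
'a': index 1 in ['e', 'a', 'b', 'c', 'd'] -> ['a', 'e', 'b', 'c', 'd']
'b': index 2 in ['a', 'e', 'b', 'c', 'd'] -> ['b', 'a', 'e', 'c', 'd']
'e': index 2 in ['b', 'a', 'e', 'c', 'd'] -> ['e', 'b', 'a', 'c', 'd']
'a': index 2 in ['e', 'b', 'a', 'c', 'd'] -> ['a', 'e', 'b', 'c', 'd']
'd': index 4 in ['a', 'e', 'b', 'c', 'd'] -> ['d', 'a', 'e', 'b', 'c']
'e': index 2 in ['d', 'a', 'e', 'b', 'c'] -> ['e', 'd', 'a', 'b', 'c']
'c': index 4 in ['e', 'd', 'a', 'b', 'c'] -> ['c', 'e', 'd', 'a', 'b']
'c': index 0 in ['c', 'e', 'd', 'a', 'b'] -> ['c', 'e', 'd', 'a', 'b']
'a': index 3 in ['c', 'e', 'd', 'a', 'b'] -> ['a', 'c', 'e', 'd', 'b']


Output: [4, 1, 2, 2, 2, 4, 2, 4, 0, 3]


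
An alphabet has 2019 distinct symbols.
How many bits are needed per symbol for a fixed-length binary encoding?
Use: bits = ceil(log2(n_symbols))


log2(2019) = 10.9794
Bracket: 2^10 = 1024 < 2019 <= 2^11 = 2048
So ceil(log2(2019)) = 11

bits = ceil(log2(2019)) = ceil(10.9794) = 11 bits


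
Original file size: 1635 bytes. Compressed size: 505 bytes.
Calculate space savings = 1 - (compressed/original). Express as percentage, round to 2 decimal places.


ratio = compressed/original = 505/1635 = 0.308869
savings = 1 - ratio = 1 - 0.308869 = 0.691131
as a percentage: 0.691131 * 100 = 69.11%

Space savings = 1 - 505/1635 = 69.11%


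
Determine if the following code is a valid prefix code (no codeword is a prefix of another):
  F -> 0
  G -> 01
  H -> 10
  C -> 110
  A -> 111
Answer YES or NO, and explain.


Checking each pair (does one codeword prefix another?):
  F='0' vs G='01': prefix -- VIOLATION

NO -- this is NOT a valid prefix code. F (0) is a prefix of G (01).


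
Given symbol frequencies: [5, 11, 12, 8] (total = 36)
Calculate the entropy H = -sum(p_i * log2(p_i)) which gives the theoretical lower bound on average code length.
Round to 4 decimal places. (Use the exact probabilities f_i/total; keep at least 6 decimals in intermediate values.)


Per-symbol terms -p_i * log2(p_i) with p_i = f_i/36:
  p = 5/36 = 0.138889: log2(p) = -2.847997, -p*log2(p) = 0.395555
  p = 11/36 = 0.305556: log2(p) = -1.710493, -p*log2(p) = 0.522651
  p = 12/36 = 0.333333: log2(p) = -1.584963, -p*log2(p) = 0.528321
  p = 8/36 = 0.222222: log2(p) = -2.169925, -p*log2(p) = 0.482206
H = 0.395555 + 0.522651 + 0.528321 + 0.482206 = 1.928733

H = 1.9287 bits/symbol


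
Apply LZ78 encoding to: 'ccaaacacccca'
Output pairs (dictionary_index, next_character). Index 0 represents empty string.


LZ78 encoding steps:
Dictionary: {0: ''}
Step 1: w='' (idx 0), next='c' -> output (0, 'c'), add 'c' as idx 1
Step 2: w='c' (idx 1), next='a' -> output (1, 'a'), add 'ca' as idx 2
Step 3: w='' (idx 0), next='a' -> output (0, 'a'), add 'a' as idx 3
Step 4: w='a' (idx 3), next='c' -> output (3, 'c'), add 'ac' as idx 4
Step 5: w='ac' (idx 4), next='c' -> output (4, 'c'), add 'acc' as idx 5
Step 6: w='c' (idx 1), next='c' -> output (1, 'c'), add 'cc' as idx 6
Step 7: w='a' (idx 3), end of input -> output (3, '')


Encoded: [(0, 'c'), (1, 'a'), (0, 'a'), (3, 'c'), (4, 'c'), (1, 'c'), (3, '')]


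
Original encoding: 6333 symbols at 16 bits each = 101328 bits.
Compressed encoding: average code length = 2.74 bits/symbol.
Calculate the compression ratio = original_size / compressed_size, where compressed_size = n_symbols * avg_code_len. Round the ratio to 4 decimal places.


original_size = n_symbols * orig_bits = 6333 * 16 = 101328 bits
compressed_size = n_symbols * avg_code_len = 6333 * 2.74 = 17352.42 bits
ratio = original_size / compressed_size = 101328 / 17352.42 = 5.8394

Compression ratio = 5.8394


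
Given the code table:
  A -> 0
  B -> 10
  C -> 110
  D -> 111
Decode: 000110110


Decoding:
0 -> A
0 -> A
0 -> A
110 -> C
110 -> C


Result: AAACC


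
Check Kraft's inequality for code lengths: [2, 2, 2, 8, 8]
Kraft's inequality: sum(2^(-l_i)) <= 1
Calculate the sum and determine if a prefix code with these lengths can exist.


Sum = 2^(-2) + 2^(-2) + 2^(-2) + 2^(-8) + 2^(-8)
    = 0.25 + 0.25 + 0.25 + 0.00390625 + 0.00390625
    = 194/256 = 0.7578125
Since 0.7578125 <= 1, Kraft's inequality IS satisfied.
A prefix code with these lengths CAN exist.

Kraft sum = 0.7578125. Satisfied.


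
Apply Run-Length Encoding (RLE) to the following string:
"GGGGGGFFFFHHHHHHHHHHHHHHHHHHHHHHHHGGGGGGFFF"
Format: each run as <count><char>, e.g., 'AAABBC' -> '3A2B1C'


Scanning runs left to right:
  i=0: run of 'G' x 6 -> '6G'
  i=6: run of 'F' x 4 -> '4F'
  i=10: run of 'H' x 24 -> '24H'
  i=34: run of 'G' x 6 -> '6G'
  i=40: run of 'F' x 3 -> '3F'

RLE = 6G4F24H6G3F


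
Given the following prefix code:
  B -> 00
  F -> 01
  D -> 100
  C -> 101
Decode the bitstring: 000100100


Decoding step by step:
Bits 00 -> B
Bits 01 -> F
Bits 00 -> B
Bits 100 -> D


Decoded message: BFBD


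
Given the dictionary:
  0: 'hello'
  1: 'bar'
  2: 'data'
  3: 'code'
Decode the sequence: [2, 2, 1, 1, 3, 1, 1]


Look up each index in the dictionary:
  2 -> 'data'
  2 -> 'data'
  1 -> 'bar'
  1 -> 'bar'
  3 -> 'code'
  1 -> 'bar'
  1 -> 'bar'

Decoded: "data data bar bar code bar bar"


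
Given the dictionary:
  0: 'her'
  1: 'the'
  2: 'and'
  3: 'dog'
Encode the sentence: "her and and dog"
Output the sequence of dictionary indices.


Look up each word in the dictionary:
  'her' -> 0
  'and' -> 2
  'and' -> 2
  'dog' -> 3

Encoded: [0, 2, 2, 3]


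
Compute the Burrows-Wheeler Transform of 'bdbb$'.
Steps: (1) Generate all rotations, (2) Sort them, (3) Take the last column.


Rotations (sorted):
  0: $bdbb -> last char: b
  1: b$bdb -> last char: b
  2: bb$bd -> last char: d
  3: bdbb$ -> last char: $
  4: dbb$b -> last char: b


BWT = bbd$b


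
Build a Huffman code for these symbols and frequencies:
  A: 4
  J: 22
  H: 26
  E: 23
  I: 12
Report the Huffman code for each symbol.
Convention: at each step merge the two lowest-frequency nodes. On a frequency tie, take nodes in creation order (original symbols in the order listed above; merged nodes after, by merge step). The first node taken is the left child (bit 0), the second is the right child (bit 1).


Huffman tree construction:
Step 1: Merge A(4) + I(12) = 16
Step 2: Merge (A+I)(16) + J(22) = 38
Step 3: Merge E(23) + H(26) = 49
Step 4: Merge ((A+I)+J)(38) + (E+H)(49) = 87
Read each symbol's code off the tree from the root (left child = 0, right child = 1).

Codes:
  A: 000 (length 3)
  J: 01 (length 2)
  H: 11 (length 2)
  E: 10 (length 2)
  I: 001 (length 3)
Average code length: 190/87 = 2.1839 bits/symbol


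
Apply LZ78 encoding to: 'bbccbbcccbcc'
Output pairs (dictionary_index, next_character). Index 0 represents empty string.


LZ78 encoding steps:
Dictionary: {0: ''}
Step 1: w='' (idx 0), next='b' -> output (0, 'b'), add 'b' as idx 1
Step 2: w='b' (idx 1), next='c' -> output (1, 'c'), add 'bc' as idx 2
Step 3: w='' (idx 0), next='c' -> output (0, 'c'), add 'c' as idx 3
Step 4: w='b' (idx 1), next='b' -> output (1, 'b'), add 'bb' as idx 4
Step 5: w='c' (idx 3), next='c' -> output (3, 'c'), add 'cc' as idx 5
Step 6: w='c' (idx 3), next='b' -> output (3, 'b'), add 'cb' as idx 6
Step 7: w='cc' (idx 5), end of input -> output (5, '')


Encoded: [(0, 'b'), (1, 'c'), (0, 'c'), (1, 'b'), (3, 'c'), (3, 'b'), (5, '')]


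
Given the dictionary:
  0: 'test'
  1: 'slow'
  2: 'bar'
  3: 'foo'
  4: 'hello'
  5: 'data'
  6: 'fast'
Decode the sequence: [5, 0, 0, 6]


Look up each index in the dictionary:
  5 -> 'data'
  0 -> 'test'
  0 -> 'test'
  6 -> 'fast'

Decoded: "data test test fast"


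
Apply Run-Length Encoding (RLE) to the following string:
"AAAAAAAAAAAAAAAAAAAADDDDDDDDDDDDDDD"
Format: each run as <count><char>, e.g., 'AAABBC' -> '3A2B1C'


Scanning runs left to right:
  i=0: run of 'A' x 20 -> '20A'
  i=20: run of 'D' x 15 -> '15D'

RLE = 20A15D


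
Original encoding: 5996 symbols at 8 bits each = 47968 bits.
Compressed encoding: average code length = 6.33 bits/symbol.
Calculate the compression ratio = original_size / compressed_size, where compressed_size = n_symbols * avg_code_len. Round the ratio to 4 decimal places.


original_size = n_symbols * orig_bits = 5996 * 8 = 47968 bits
compressed_size = n_symbols * avg_code_len = 5996 * 6.33 = 37954.68 bits
ratio = original_size / compressed_size = 47968 / 37954.68 = 1.2638

Compression ratio = 1.2638


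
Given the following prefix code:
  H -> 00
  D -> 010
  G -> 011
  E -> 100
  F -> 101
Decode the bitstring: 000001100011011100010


Decoding step by step:
Bits 00 -> H
Bits 00 -> H
Bits 011 -> G
Bits 00 -> H
Bits 011 -> G
Bits 011 -> G
Bits 100 -> E
Bits 010 -> D


Decoded message: HHGHGGED


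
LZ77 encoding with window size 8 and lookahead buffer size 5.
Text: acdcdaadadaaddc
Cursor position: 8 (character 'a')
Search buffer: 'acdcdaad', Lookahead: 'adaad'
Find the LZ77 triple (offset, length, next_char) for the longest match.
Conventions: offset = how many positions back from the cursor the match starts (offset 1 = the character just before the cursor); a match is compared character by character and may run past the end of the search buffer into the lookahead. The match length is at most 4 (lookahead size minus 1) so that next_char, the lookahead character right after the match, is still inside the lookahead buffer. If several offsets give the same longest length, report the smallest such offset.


Try each offset into the search buffer:
  offset=1 (pos 7, char 'd'): match length 0
  offset=2 (pos 6, char 'a'): match length 3
  offset=3 (pos 5, char 'a'): match length 1
  offset=4 (pos 4, char 'd'): match length 0
  offset=5 (pos 3, char 'c'): match length 0
  offset=6 (pos 2, char 'd'): match length 0
  offset=7 (pos 1, char 'c'): match length 0
  offset=8 (pos 0, char 'a'): match length 1
Longest match has length 3 at offset 2.
next_char = character at position 8 + 3 = 11 -> 'a'

Best match: offset=2, length=3 (matching 'ada' starting at position 6)
LZ77 triple: (2, 3, 'a')


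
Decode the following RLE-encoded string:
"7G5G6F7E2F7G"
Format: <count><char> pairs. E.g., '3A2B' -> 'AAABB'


Expanding each <count><char> pair:
  7G -> 'GGGGGGG'
  5G -> 'GGGGG'
  6F -> 'FFFFFF'
  7E -> 'EEEEEEE'
  2F -> 'FF'
  7G -> 'GGGGGGG'

Decoded = GGGGGGGGGGGGFFFFFFEEEEEEEFFGGGGGGG


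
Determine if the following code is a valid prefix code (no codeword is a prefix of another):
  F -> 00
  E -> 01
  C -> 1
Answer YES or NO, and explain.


Checking each pair (does one codeword prefix another?):
  F='00' vs E='01': no prefix
  F='00' vs C='1': no prefix
  E='01' vs F='00': no prefix
  E='01' vs C='1': no prefix
  C='1' vs F='00': no prefix
  C='1' vs E='01': no prefix
No violation found over all pairs.

YES -- this is a valid prefix code. No codeword is a prefix of any other codeword.


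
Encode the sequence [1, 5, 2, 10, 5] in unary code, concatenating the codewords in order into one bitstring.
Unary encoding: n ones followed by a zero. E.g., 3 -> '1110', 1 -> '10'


Encode each number as n ones followed by a terminating 0:
  1 -> 10 (2 bits)
  5 -> 111110 (6 bits)
  2 -> 110 (3 bits)
  10 -> 11111111110 (11 bits)
  5 -> 111110 (6 bits)
Total length = 2 + 6 + 3 + 11 + 6 = 28 bits.

Unary([1, 5, 2, 10, 5]) = 1011111011011111111110111110 (28 bits)


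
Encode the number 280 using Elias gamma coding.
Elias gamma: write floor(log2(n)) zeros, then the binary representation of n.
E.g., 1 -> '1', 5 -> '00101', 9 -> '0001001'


num_bits = floor(log2(280)) + 1 = 9
leading_zeros = num_bits - 1 = 8
binary(280) = 100011000

Elias gamma(280) = '00000000' + '100011000' = 00000000100011000 (17 bits)


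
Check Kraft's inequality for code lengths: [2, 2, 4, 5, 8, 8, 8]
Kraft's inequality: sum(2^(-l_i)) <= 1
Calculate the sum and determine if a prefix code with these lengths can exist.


Sum = 2^(-2) + 2^(-2) + 2^(-4) + 2^(-5) + 2^(-8) + 2^(-8) + 2^(-8)
    = 0.25 + 0.25 + 0.0625 + 0.03125 + 0.00390625 + 0.00390625 + 0.00390625
    = 155/256 = 0.60546875
Since 0.60546875 <= 1, Kraft's inequality IS satisfied.
A prefix code with these lengths CAN exist.

Kraft sum = 0.60546875. Satisfied.


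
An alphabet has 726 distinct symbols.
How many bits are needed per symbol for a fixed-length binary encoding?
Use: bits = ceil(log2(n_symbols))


log2(726) = 9.5038
Bracket: 2^9 = 512 < 726 <= 2^10 = 1024
So ceil(log2(726)) = 10

bits = ceil(log2(726)) = ceil(9.5038) = 10 bits


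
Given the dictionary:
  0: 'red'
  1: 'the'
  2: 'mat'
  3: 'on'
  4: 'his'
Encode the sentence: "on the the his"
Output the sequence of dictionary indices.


Look up each word in the dictionary:
  'on' -> 3
  'the' -> 1
  'the' -> 1
  'his' -> 4

Encoded: [3, 1, 1, 4]


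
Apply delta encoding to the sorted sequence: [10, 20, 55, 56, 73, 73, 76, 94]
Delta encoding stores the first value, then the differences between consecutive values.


First value: 10
Deltas:
  20 - 10 = 10
  55 - 20 = 35
  56 - 55 = 1
  73 - 56 = 17
  73 - 73 = 0
  76 - 73 = 3
  94 - 76 = 18


Delta encoded: [10, 10, 35, 1, 17, 0, 3, 18]


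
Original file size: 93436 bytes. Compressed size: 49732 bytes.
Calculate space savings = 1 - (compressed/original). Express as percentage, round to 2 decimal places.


ratio = compressed/original = 49732/93436 = 0.532257
savings = 1 - ratio = 1 - 0.532257 = 0.467743
as a percentage: 0.467743 * 100 = 46.77%

Space savings = 1 - 49732/93436 = 46.77%


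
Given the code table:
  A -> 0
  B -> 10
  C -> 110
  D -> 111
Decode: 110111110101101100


Decoding:
110 -> C
111 -> D
110 -> C
10 -> B
110 -> C
110 -> C
0 -> A


Result: CDCBCCA


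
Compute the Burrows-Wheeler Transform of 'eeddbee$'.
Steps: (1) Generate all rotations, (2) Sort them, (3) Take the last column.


Rotations (sorted):
  0: $eeddbee -> last char: e
  1: bee$eedd -> last char: d
  2: dbee$eed -> last char: d
  3: ddbee$ee -> last char: e
  4: e$eeddbe -> last char: e
  5: eddbee$e -> last char: e
  6: ee$eeddb -> last char: b
  7: eeddbee$ -> last char: $


BWT = eddeeeb$


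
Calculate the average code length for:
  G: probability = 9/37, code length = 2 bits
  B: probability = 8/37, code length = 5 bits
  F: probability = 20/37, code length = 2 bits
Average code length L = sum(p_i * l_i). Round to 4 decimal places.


Weighted contributions p_i * l_i:
  G: (9/37) * 2 = 18/37
  B: (8/37) * 5 = 40/37
  F: (20/37) * 2 = 40/37
Sum = (18 + 40 + 40)/37 = 98/37

L = 98/37 = 2.6486 bits/symbol


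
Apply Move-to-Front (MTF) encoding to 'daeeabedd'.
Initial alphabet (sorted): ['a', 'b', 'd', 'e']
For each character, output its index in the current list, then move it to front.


MTF encoding:
'd': index 2 in ['a', 'b', 'd', 'e'] -> ['d', 'a', 'b', 'e']
'a': index 1 in ['d', 'a', 'b', 'e'] -> ['a', 'd', 'b', 'e']
'e': index 3 in ['a', 'd', 'b', 'e'] -> ['e', 'a', 'd', 'b']
'e': index 0 in ['e', 'a', 'd', 'b'] -> ['e', 'a', 'd', 'b']
'a': index 1 in ['e', 'a', 'd', 'b'] -> ['a', 'e', 'd', 'b']
'b': index 3 in ['a', 'e', 'd', 'b'] -> ['b', 'a', 'e', 'd']
'e': index 2 in ['b', 'a', 'e', 'd'] -> ['e', 'b', 'a', 'd']
'd': index 3 in ['e', 'b', 'a', 'd'] -> ['d', 'e', 'b', 'a']
'd': index 0 in ['d', 'e', 'b', 'a'] -> ['d', 'e', 'b', 'a']


Output: [2, 1, 3, 0, 1, 3, 2, 3, 0]


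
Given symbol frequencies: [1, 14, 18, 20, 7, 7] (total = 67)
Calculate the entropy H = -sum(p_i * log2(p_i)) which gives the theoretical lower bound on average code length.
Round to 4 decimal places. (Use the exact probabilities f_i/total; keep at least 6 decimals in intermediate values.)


Per-symbol terms -p_i * log2(p_i) with p_i = f_i/67:
  p = 1/67 = 0.014925: log2(p) = -6.066089, -p*log2(p) = 0.090539
  p = 14/67 = 0.208955: log2(p) = -2.258734, -p*log2(p) = 0.471974
  p = 18/67 = 0.268657: log2(p) = -1.896164, -p*log2(p) = 0.509417
  p = 20/67 = 0.298507: log2(p) = -1.744161, -p*log2(p) = 0.520645
  p = 7/67 = 0.104478: log2(p) = -3.258734, -p*log2(p) = 0.340465
  p = 7/67 = 0.104478: log2(p) = -3.258734, -p*log2(p) = 0.340465
H = 0.090539 + 0.471974 + 0.509417 + 0.520645 + 0.340465 + 0.340465 = 2.273505

H = 2.2735 bits/symbol


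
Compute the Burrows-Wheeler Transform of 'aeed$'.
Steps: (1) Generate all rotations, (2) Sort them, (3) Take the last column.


Rotations (sorted):
  0: $aeed -> last char: d
  1: aeed$ -> last char: $
  2: d$aee -> last char: e
  3: ed$ae -> last char: e
  4: eed$a -> last char: a


BWT = d$eea


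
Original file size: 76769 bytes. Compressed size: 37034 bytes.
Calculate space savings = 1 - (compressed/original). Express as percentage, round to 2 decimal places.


ratio = compressed/original = 37034/76769 = 0.482408
savings = 1 - ratio = 1 - 0.482408 = 0.517592
as a percentage: 0.517592 * 100 = 51.76%

Space savings = 1 - 37034/76769 = 51.76%


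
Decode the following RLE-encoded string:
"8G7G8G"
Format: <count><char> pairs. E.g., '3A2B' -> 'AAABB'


Expanding each <count><char> pair:
  8G -> 'GGGGGGGG'
  7G -> 'GGGGGGG'
  8G -> 'GGGGGGGG'

Decoded = GGGGGGGGGGGGGGGGGGGGGGG


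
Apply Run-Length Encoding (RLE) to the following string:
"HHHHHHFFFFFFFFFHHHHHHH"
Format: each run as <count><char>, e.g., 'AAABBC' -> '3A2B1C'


Scanning runs left to right:
  i=0: run of 'H' x 6 -> '6H'
  i=6: run of 'F' x 9 -> '9F'
  i=15: run of 'H' x 7 -> '7H'

RLE = 6H9F7H


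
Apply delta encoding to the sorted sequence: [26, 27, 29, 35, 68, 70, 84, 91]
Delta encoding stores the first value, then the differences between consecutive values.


First value: 26
Deltas:
  27 - 26 = 1
  29 - 27 = 2
  35 - 29 = 6
  68 - 35 = 33
  70 - 68 = 2
  84 - 70 = 14
  91 - 84 = 7


Delta encoded: [26, 1, 2, 6, 33, 2, 14, 7]


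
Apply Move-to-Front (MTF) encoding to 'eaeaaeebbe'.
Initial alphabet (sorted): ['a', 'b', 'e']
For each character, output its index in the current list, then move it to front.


MTF encoding:
'e': index 2 in ['a', 'b', 'e'] -> ['e', 'a', 'b']
'a': index 1 in ['e', 'a', 'b'] -> ['a', 'e', 'b']
'e': index 1 in ['a', 'e', 'b'] -> ['e', 'a', 'b']
'a': index 1 in ['e', 'a', 'b'] -> ['a', 'e', 'b']
'a': index 0 in ['a', 'e', 'b'] -> ['a', 'e', 'b']
'e': index 1 in ['a', 'e', 'b'] -> ['e', 'a', 'b']
'e': index 0 in ['e', 'a', 'b'] -> ['e', 'a', 'b']
'b': index 2 in ['e', 'a', 'b'] -> ['b', 'e', 'a']
'b': index 0 in ['b', 'e', 'a'] -> ['b', 'e', 'a']
'e': index 1 in ['b', 'e', 'a'] -> ['e', 'b', 'a']


Output: [2, 1, 1, 1, 0, 1, 0, 2, 0, 1]


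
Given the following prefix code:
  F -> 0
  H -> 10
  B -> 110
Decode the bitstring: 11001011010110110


Decoding step by step:
Bits 110 -> B
Bits 0 -> F
Bits 10 -> H
Bits 110 -> B
Bits 10 -> H
Bits 110 -> B
Bits 110 -> B


Decoded message: BFHBHBB


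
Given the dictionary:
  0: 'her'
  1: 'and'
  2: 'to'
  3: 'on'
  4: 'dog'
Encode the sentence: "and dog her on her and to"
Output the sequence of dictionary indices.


Look up each word in the dictionary:
  'and' -> 1
  'dog' -> 4
  'her' -> 0
  'on' -> 3
  'her' -> 0
  'and' -> 1
  'to' -> 2

Encoded: [1, 4, 0, 3, 0, 1, 2]


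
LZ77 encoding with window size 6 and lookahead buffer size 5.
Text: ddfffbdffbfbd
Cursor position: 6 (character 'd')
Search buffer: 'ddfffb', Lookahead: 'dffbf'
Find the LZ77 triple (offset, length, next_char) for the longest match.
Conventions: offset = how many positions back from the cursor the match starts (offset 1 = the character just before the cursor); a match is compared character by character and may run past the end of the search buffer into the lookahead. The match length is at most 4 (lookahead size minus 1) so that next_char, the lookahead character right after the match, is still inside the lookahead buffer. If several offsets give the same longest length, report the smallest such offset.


Try each offset into the search buffer:
  offset=1 (pos 5, char 'b'): match length 0
  offset=2 (pos 4, char 'f'): match length 0
  offset=3 (pos 3, char 'f'): match length 0
  offset=4 (pos 2, char 'f'): match length 0
  offset=5 (pos 1, char 'd'): match length 3
  offset=6 (pos 0, char 'd'): match length 1
Longest match has length 3 at offset 5.
next_char = character at position 6 + 3 = 9 -> 'b'

Best match: offset=5, length=3 (matching 'dff' starting at position 1)
LZ77 triple: (5, 3, 'b')


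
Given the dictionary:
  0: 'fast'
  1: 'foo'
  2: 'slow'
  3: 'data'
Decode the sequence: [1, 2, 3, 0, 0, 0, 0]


Look up each index in the dictionary:
  1 -> 'foo'
  2 -> 'slow'
  3 -> 'data'
  0 -> 'fast'
  0 -> 'fast'
  0 -> 'fast'
  0 -> 'fast'

Decoded: "foo slow data fast fast fast fast"


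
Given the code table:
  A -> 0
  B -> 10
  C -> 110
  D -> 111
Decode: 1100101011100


Decoding:
110 -> C
0 -> A
10 -> B
10 -> B
111 -> D
0 -> A
0 -> A


Result: CABBDAA


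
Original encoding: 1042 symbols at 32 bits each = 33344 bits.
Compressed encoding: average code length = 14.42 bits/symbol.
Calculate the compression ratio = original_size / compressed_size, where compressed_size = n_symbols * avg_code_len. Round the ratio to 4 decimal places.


original_size = n_symbols * orig_bits = 1042 * 32 = 33344 bits
compressed_size = n_symbols * avg_code_len = 1042 * 14.42 = 15025.64 bits
ratio = original_size / compressed_size = 33344 / 15025.64 = 2.2191

Compression ratio = 2.2191


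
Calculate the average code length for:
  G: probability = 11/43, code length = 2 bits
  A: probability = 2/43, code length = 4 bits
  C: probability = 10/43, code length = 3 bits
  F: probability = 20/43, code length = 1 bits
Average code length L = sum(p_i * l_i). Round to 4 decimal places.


Weighted contributions p_i * l_i:
  G: (11/43) * 2 = 22/43
  A: (2/43) * 4 = 8/43
  C: (10/43) * 3 = 30/43
  F: (20/43) * 1 = 20/43
Sum = (22 + 8 + 30 + 20)/43 = 80/43

L = 80/43 = 1.8605 bits/symbol


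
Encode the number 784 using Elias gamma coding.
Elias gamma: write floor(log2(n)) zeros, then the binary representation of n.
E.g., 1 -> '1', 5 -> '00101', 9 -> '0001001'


num_bits = floor(log2(784)) + 1 = 10
leading_zeros = num_bits - 1 = 9
binary(784) = 1100010000

Elias gamma(784) = '000000000' + '1100010000' = 0000000001100010000 (19 bits)


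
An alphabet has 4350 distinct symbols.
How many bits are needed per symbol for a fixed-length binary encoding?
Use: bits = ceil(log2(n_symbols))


log2(4350) = 12.0868
Bracket: 2^12 = 4096 < 4350 <= 2^13 = 8192
So ceil(log2(4350)) = 13

bits = ceil(log2(4350)) = ceil(12.0868) = 13 bits


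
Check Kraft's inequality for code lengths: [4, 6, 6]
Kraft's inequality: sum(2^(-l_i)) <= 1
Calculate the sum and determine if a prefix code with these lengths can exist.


Sum = 2^(-4) + 2^(-6) + 2^(-6)
    = 0.0625 + 0.015625 + 0.015625
    = 6/64 = 0.09375
Since 0.09375 <= 1, Kraft's inequality IS satisfied.
A prefix code with these lengths CAN exist.

Kraft sum = 0.09375. Satisfied.


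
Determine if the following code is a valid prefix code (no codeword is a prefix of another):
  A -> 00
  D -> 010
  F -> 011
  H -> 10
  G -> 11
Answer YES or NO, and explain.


Checking each pair (does one codeword prefix another?):
  A='00' vs D='010': no prefix
  A='00' vs F='011': no prefix
  A='00' vs H='10': no prefix
  A='00' vs G='11': no prefix
  D='010' vs A='00': no prefix
  D='010' vs F='011': no prefix
  D='010' vs H='10': no prefix
  D='010' vs G='11': no prefix
  F='011' vs A='00': no prefix
  F='011' vs D='010': no prefix
  F='011' vs H='10': no prefix
  F='011' vs G='11': no prefix
  H='10' vs A='00': no prefix
  H='10' vs D='010': no prefix
  H='10' vs F='011': no prefix
  H='10' vs G='11': no prefix
  G='11' vs A='00': no prefix
  G='11' vs D='010': no prefix
  G='11' vs F='011': no prefix
  G='11' vs H='10': no prefix
No violation found over all pairs.

YES -- this is a valid prefix code. No codeword is a prefix of any other codeword.


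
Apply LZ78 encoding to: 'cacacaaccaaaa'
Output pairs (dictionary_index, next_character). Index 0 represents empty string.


LZ78 encoding steps:
Dictionary: {0: ''}
Step 1: w='' (idx 0), next='c' -> output (0, 'c'), add 'c' as idx 1
Step 2: w='' (idx 0), next='a' -> output (0, 'a'), add 'a' as idx 2
Step 3: w='c' (idx 1), next='a' -> output (1, 'a'), add 'ca' as idx 3
Step 4: w='ca' (idx 3), next='a' -> output (3, 'a'), add 'caa' as idx 4
Step 5: w='c' (idx 1), next='c' -> output (1, 'c'), add 'cc' as idx 5
Step 6: w='a' (idx 2), next='a' -> output (2, 'a'), add 'aa' as idx 6
Step 7: w='aa' (idx 6), end of input -> output (6, '')


Encoded: [(0, 'c'), (0, 'a'), (1, 'a'), (3, 'a'), (1, 'c'), (2, 'a'), (6, '')]


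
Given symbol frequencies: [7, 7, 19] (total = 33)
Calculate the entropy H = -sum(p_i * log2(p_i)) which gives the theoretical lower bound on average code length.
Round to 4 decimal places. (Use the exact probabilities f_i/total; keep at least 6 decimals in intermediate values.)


Per-symbol terms -p_i * log2(p_i) with p_i = f_i/33:
  p = 7/33 = 0.212121: log2(p) = -2.237039, -p*log2(p) = 0.474523
  p = 7/33 = 0.212121: log2(p) = -2.237039, -p*log2(p) = 0.474523
  p = 19/33 = 0.575758: log2(p) = -0.796467, -p*log2(p) = 0.458572
H = 0.474523 + 0.474523 + 0.458572 = 1.407618

H = 1.4076 bits/symbol


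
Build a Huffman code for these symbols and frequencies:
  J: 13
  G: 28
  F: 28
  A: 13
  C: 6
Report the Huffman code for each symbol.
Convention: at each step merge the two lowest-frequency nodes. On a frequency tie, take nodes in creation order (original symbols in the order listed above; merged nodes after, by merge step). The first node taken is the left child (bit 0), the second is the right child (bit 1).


Huffman tree construction:
Step 1: Merge C(6) + J(13) = 19
Step 2: Merge A(13) + (C+J)(19) = 32
Step 3: Merge G(28) + F(28) = 56
Step 4: Merge (A+(C+J))(32) + (G+F)(56) = 88
Read each symbol's code off the tree from the root (left child = 0, right child = 1).

Codes:
  J: 011 (length 3)
  G: 10 (length 2)
  F: 11 (length 2)
  A: 00 (length 2)
  C: 010 (length 3)
Average code length: 195/88 = 2.2159 bits/symbol


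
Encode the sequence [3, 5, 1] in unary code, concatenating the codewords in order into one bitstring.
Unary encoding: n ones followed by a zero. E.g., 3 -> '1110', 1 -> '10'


Encode each number as n ones followed by a terminating 0:
  3 -> 1110 (4 bits)
  5 -> 111110 (6 bits)
  1 -> 10 (2 bits)
Total length = 4 + 6 + 2 = 12 bits.

Unary([3, 5, 1]) = 111011111010 (12 bits)


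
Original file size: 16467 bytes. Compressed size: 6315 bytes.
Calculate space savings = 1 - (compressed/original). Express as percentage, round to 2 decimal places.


ratio = compressed/original = 6315/16467 = 0.383494
savings = 1 - ratio = 1 - 0.383494 = 0.616506
as a percentage: 0.616506 * 100 = 61.65%

Space savings = 1 - 6315/16467 = 61.65%


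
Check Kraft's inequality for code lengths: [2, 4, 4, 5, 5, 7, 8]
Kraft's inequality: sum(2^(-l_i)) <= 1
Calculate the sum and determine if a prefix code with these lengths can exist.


Sum = 2^(-2) + 2^(-4) + 2^(-4) + 2^(-5) + 2^(-5) + 2^(-7) + 2^(-8)
    = 0.25 + 0.0625 + 0.0625 + 0.03125 + 0.03125 + 0.0078125 + 0.00390625
    = 115/256 = 0.44921875
Since 0.44921875 <= 1, Kraft's inequality IS satisfied.
A prefix code with these lengths CAN exist.

Kraft sum = 0.44921875. Satisfied.


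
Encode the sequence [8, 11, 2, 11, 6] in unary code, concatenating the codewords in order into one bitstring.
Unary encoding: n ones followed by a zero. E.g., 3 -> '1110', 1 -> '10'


Encode each number as n ones followed by a terminating 0:
  8 -> 111111110 (9 bits)
  11 -> 111111111110 (12 bits)
  2 -> 110 (3 bits)
  11 -> 111111111110 (12 bits)
  6 -> 1111110 (7 bits)
Total length = 9 + 12 + 3 + 12 + 7 = 43 bits.

Unary([8, 11, 2, 11, 6]) = 1111111101111111111101101111111111101111110 (43 bits)


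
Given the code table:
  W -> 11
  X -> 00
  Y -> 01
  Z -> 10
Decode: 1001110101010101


Decoding:
10 -> Z
01 -> Y
11 -> W
01 -> Y
01 -> Y
01 -> Y
01 -> Y
01 -> Y


Result: ZYWYYYYY


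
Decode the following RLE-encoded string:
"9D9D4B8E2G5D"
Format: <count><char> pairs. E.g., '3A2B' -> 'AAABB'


Expanding each <count><char> pair:
  9D -> 'DDDDDDDDD'
  9D -> 'DDDDDDDDD'
  4B -> 'BBBB'
  8E -> 'EEEEEEEE'
  2G -> 'GG'
  5D -> 'DDDDD'

Decoded = DDDDDDDDDDDDDDDDDDBBBBEEEEEEEEGGDDDDD


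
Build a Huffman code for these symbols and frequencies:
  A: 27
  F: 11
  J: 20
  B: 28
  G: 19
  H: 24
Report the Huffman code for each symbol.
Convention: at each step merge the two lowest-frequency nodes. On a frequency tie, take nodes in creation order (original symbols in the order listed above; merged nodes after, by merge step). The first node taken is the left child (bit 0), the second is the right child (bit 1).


Huffman tree construction:
Step 1: Merge F(11) + G(19) = 30
Step 2: Merge J(20) + H(24) = 44
Step 3: Merge A(27) + B(28) = 55
Step 4: Merge (F+G)(30) + (J+H)(44) = 74
Step 5: Merge (A+B)(55) + ((F+G)+(J+H))(74) = 129
Read each symbol's code off the tree from the root (left child = 0, right child = 1).

Codes:
  A: 00 (length 2)
  F: 100 (length 3)
  J: 110 (length 3)
  B: 01 (length 2)
  G: 101 (length 3)
  H: 111 (length 3)
Average code length: 332/129 = 2.5736 bits/symbol


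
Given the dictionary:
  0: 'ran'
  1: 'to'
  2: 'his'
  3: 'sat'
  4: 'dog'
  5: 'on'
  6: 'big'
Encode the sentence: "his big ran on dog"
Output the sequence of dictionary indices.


Look up each word in the dictionary:
  'his' -> 2
  'big' -> 6
  'ran' -> 0
  'on' -> 5
  'dog' -> 4

Encoded: [2, 6, 0, 5, 4]


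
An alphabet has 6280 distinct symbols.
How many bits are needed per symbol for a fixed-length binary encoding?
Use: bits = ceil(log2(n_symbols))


log2(6280) = 12.6165
Bracket: 2^12 = 4096 < 6280 <= 2^13 = 8192
So ceil(log2(6280)) = 13

bits = ceil(log2(6280)) = ceil(12.6165) = 13 bits


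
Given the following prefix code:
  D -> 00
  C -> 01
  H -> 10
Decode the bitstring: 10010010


Decoding step by step:
Bits 10 -> H
Bits 01 -> C
Bits 00 -> D
Bits 10 -> H


Decoded message: HCDH


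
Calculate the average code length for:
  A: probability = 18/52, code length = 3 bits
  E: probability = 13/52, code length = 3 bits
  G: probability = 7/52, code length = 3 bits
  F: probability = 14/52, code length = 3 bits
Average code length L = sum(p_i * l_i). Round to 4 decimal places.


Weighted contributions p_i * l_i:
  A: (18/52) * 3 = 54/52
  E: (13/52) * 3 = 39/52
  G: (7/52) * 3 = 21/52
  F: (14/52) * 3 = 42/52
Sum = (54 + 39 + 21 + 42)/52 = 156/52

L = 156/52 = 3.0000 bits/symbol


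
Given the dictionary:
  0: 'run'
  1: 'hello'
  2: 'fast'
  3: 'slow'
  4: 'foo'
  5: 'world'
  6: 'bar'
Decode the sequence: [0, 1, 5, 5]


Look up each index in the dictionary:
  0 -> 'run'
  1 -> 'hello'
  5 -> 'world'
  5 -> 'world'

Decoded: "run hello world world"


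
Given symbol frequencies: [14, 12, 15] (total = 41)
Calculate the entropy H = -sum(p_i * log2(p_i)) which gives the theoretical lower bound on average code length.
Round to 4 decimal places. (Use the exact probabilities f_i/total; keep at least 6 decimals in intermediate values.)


Per-symbol terms -p_i * log2(p_i) with p_i = f_i/41:
  p = 14/41 = 0.341463: log2(p) = -1.550197, -p*log2(p) = 0.529336
  p = 12/41 = 0.292683: log2(p) = -1.772590, -p*log2(p) = 0.518807
  p = 15/41 = 0.365854: log2(p) = -1.450661, -p*log2(p) = 0.530730
H = 0.529336 + 0.518807 + 0.530730 = 1.578873

H = 1.5789 bits/symbol


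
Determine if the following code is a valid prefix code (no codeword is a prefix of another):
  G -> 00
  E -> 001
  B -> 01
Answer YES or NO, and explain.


Checking each pair (does one codeword prefix another?):
  G='00' vs E='001': prefix -- VIOLATION

NO -- this is NOT a valid prefix code. G (00) is a prefix of E (001).


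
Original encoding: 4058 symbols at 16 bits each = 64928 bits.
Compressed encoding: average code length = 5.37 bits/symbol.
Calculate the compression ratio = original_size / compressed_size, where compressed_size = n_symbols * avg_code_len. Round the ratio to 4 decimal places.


original_size = n_symbols * orig_bits = 4058 * 16 = 64928 bits
compressed_size = n_symbols * avg_code_len = 4058 * 5.37 = 21791.46 bits
ratio = original_size / compressed_size = 64928 / 21791.46 = 2.9795

Compression ratio = 2.9795


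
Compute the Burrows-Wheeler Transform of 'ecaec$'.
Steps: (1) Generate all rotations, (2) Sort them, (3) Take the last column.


Rotations (sorted):
  0: $ecaec -> last char: c
  1: aec$ec -> last char: c
  2: c$ecae -> last char: e
  3: caec$e -> last char: e
  4: ec$eca -> last char: a
  5: ecaec$ -> last char: $


BWT = cceea$


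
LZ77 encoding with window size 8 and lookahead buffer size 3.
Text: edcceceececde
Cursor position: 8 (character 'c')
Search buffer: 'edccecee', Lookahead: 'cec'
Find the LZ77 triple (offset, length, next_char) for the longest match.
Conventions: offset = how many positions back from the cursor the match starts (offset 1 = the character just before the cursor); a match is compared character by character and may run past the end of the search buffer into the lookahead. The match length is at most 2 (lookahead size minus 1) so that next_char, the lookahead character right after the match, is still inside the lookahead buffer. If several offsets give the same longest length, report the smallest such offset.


Try each offset into the search buffer:
  offset=1 (pos 7, char 'e'): match length 0
  offset=2 (pos 6, char 'e'): match length 0
  offset=3 (pos 5, char 'c'): match length 2
  offset=4 (pos 4, char 'e'): match length 0
  offset=5 (pos 3, char 'c'): match length 2
  offset=6 (pos 2, char 'c'): match length 1
  offset=7 (pos 1, char 'd'): match length 0
  offset=8 (pos 0, char 'e'): match length 0
Longest match has length 2, found at offsets 3, 5; take the smallest, offset 3.
next_char = character at position 8 + 2 = 10 -> 'c'

Best match: offset=3, length=2 (matching 'ce' starting at position 5)
LZ77 triple: (3, 2, 'c')


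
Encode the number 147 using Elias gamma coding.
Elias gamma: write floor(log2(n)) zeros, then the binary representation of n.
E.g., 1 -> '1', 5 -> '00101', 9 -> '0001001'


num_bits = floor(log2(147)) + 1 = 8
leading_zeros = num_bits - 1 = 7
binary(147) = 10010011

Elias gamma(147) = '0000000' + '10010011' = 000000010010011 (15 bits)


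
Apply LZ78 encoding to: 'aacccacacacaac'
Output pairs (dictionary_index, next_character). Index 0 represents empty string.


LZ78 encoding steps:
Dictionary: {0: ''}
Step 1: w='' (idx 0), next='a' -> output (0, 'a'), add 'a' as idx 1
Step 2: w='a' (idx 1), next='c' -> output (1, 'c'), add 'ac' as idx 2
Step 3: w='' (idx 0), next='c' -> output (0, 'c'), add 'c' as idx 3
Step 4: w='c' (idx 3), next='a' -> output (3, 'a'), add 'ca' as idx 4
Step 5: w='ca' (idx 4), next='c' -> output (4, 'c'), add 'cac' as idx 5
Step 6: w='ac' (idx 2), next='a' -> output (2, 'a'), add 'aca' as idx 6
Step 7: w='ac' (idx 2), end of input -> output (2, '')


Encoded: [(0, 'a'), (1, 'c'), (0, 'c'), (3, 'a'), (4, 'c'), (2, 'a'), (2, '')]


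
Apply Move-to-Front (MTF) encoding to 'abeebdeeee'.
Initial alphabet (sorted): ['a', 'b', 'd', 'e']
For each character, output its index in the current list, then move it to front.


MTF encoding:
'a': index 0 in ['a', 'b', 'd', 'e'] -> ['a', 'b', 'd', 'e']
'b': index 1 in ['a', 'b', 'd', 'e'] -> ['b', 'a', 'd', 'e']
'e': index 3 in ['b', 'a', 'd', 'e'] -> ['e', 'b', 'a', 'd']
'e': index 0 in ['e', 'b', 'a', 'd'] -> ['e', 'b', 'a', 'd']
'b': index 1 in ['e', 'b', 'a', 'd'] -> ['b', 'e', 'a', 'd']
'd': index 3 in ['b', 'e', 'a', 'd'] -> ['d', 'b', 'e', 'a']
'e': index 2 in ['d', 'b', 'e', 'a'] -> ['e', 'd', 'b', 'a']
'e': index 0 in ['e', 'd', 'b', 'a'] -> ['e', 'd', 'b', 'a']
'e': index 0 in ['e', 'd', 'b', 'a'] -> ['e', 'd', 'b', 'a']
'e': index 0 in ['e', 'd', 'b', 'a'] -> ['e', 'd', 'b', 'a']


Output: [0, 1, 3, 0, 1, 3, 2, 0, 0, 0]


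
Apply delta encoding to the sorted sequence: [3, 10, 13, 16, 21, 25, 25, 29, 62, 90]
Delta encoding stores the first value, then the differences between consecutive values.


First value: 3
Deltas:
  10 - 3 = 7
  13 - 10 = 3
  16 - 13 = 3
  21 - 16 = 5
  25 - 21 = 4
  25 - 25 = 0
  29 - 25 = 4
  62 - 29 = 33
  90 - 62 = 28


Delta encoded: [3, 7, 3, 3, 5, 4, 0, 4, 33, 28]


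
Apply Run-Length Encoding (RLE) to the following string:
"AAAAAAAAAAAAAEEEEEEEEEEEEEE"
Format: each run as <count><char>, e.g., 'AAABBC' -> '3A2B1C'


Scanning runs left to right:
  i=0: run of 'A' x 13 -> '13A'
  i=13: run of 'E' x 14 -> '14E'

RLE = 13A14E


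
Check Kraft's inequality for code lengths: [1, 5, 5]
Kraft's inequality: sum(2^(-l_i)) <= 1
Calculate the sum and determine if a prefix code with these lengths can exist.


Sum = 2^(-1) + 2^(-5) + 2^(-5)
    = 0.5 + 0.03125 + 0.03125
    = 18/32 = 0.5625
Since 0.5625 <= 1, Kraft's inequality IS satisfied.
A prefix code with these lengths CAN exist.

Kraft sum = 0.5625. Satisfied.
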